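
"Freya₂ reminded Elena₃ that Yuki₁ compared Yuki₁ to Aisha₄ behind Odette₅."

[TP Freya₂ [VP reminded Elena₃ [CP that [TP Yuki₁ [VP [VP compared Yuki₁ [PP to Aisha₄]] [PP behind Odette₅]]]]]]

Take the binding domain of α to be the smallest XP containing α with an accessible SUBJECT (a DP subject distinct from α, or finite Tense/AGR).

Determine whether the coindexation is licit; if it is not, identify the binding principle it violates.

Principle C

The two coindexed NPs are *Yuki₁* (the lower occurrence) and *Yuki₁* (the higher occurrence).
*Yuki₁* (the lower occurrence) is an R-expression. Principle C requires it to be free everywhere.
*Yuki₁* (the higher occurrence) c-commands it and carries the same index.
The R-expression is bound → Principle C violation.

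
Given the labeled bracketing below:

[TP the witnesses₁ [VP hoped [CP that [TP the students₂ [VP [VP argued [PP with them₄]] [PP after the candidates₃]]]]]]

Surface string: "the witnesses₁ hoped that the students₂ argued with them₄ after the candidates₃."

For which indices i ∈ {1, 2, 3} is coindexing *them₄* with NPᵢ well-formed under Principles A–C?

{1, 3}

*them* is a pronoun, so Principle B applies: it must be free in its binding domain.
Binding domain of *them₄*: the embedded TP, whose subject is the students₂.
*the witnesses₁* c-commands the pronoun but from outside its binding domain, and is not c-commanded by it → coindexation permitted.
*the students₂* c-commands the pronoun within its binding domain → coindexation would violate Principle B.
*the candidates₃* and the pronoun do not c-command one another → neither Principle B nor Principle C is at stake; coindexation permitted.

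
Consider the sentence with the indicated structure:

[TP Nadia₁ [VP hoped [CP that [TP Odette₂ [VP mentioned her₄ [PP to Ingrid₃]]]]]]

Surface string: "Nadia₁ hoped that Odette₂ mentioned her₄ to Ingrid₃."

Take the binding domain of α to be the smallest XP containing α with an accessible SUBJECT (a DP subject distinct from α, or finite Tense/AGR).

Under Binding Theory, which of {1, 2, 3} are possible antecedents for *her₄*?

{1}

*her* is a pronoun, so Principle B applies: it must be free in its binding domain.
Binding domain of *her₄*: the embedded TP, whose subject is Odette₂.
*Nadia₁* c-commands the pronoun but from outside its binding domain, and is not c-commanded by it → coindexation permitted.
*Odette₂* c-commands the pronoun within its binding domain → coindexation would violate Principle B.
*Ingrid₃*: the pronoun c-commands this R-expression → coindexation would violate Principle C on *Ingrid₃*.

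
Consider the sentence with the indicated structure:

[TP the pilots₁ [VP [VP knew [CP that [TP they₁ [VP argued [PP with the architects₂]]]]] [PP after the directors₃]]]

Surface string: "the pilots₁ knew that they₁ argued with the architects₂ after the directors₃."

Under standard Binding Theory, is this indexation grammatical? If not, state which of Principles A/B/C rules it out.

The two coindexed NPs are *the pilots₁* and *they₁*.
*they₁* is a pronoun; nothing c-commands it within its binding domain (the embedded TP.), so Principle B holds trivially.
*the pilots₁* is an R-expression; *they₁* does not c-command it, and no other NP shares its index, so Principle C is satisfied.
All principles are respected.

grammatical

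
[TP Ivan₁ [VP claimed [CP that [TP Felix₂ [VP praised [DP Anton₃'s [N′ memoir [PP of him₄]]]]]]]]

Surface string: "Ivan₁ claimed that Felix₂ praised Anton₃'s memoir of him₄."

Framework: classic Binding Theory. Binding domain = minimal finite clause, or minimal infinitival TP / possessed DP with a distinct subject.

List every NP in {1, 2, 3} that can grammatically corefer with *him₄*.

*him* is a pronoun, so Principle B applies: it must be free in its binding domain.
Binding domain of *him₄*: the possessed DP, whose subject is Anton₃.
*Ivan₁* c-commands the pronoun but from outside its binding domain, and is not c-commanded by it → coindexation permitted.
*Felix₂* c-commands the pronoun but from outside its binding domain, and is not c-commanded by it → coindexation permitted.
*Anton₃* c-commands the pronoun within its binding domain → coindexation would violate Principle B.

{1, 2}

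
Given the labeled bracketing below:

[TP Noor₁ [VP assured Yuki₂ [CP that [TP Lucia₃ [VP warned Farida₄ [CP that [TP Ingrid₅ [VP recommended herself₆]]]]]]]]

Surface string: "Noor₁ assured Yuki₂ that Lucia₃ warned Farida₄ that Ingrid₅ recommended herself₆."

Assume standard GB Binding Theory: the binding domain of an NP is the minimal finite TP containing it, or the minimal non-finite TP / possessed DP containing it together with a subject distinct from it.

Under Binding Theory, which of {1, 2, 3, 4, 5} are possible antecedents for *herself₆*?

{5}

*herself* is an anaphor, so Principle A applies: it must be bound in its binding domain.
Binding domain of *herself₆*: the embedded TP, whose subject is Ingrid₅.
*Noor₁* c-commands the anaphor but is outside its binding domain → cannot satisfy Principle A.
*Yuki₂* c-commands the anaphor but is outside its binding domain → cannot satisfy Principle A.
*Lucia₃* c-commands the anaphor but is outside its binding domain → cannot satisfy Principle A.
*Farida₄* c-commands the anaphor but is outside its binding domain → cannot satisfy Principle A.
*Ingrid₅* c-commands the anaphor within its binding domain → licit binder.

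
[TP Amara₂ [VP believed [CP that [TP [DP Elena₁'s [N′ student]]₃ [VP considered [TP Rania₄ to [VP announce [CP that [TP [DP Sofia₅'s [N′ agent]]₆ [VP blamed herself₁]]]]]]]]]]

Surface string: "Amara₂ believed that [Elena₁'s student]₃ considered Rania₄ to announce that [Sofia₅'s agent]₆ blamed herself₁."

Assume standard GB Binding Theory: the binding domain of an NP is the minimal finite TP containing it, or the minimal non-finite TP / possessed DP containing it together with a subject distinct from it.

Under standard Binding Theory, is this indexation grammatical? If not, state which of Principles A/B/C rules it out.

The two coindexed NPs are *Elena₁* and *herself₁*.
*herself₁* is an anaphor. Principle A requires it to be bound within its binding domain — the embedded TP, whose subject is [Sofia₅'s agent]₆.
Within that domain it is c-commanded by *[Sofia₅'s agent]₆*, which does not share its index.
*Elena₁* does not c-command the anaphor at all.
The anaphor is unbound in its domain → Principle A violation.

Principle A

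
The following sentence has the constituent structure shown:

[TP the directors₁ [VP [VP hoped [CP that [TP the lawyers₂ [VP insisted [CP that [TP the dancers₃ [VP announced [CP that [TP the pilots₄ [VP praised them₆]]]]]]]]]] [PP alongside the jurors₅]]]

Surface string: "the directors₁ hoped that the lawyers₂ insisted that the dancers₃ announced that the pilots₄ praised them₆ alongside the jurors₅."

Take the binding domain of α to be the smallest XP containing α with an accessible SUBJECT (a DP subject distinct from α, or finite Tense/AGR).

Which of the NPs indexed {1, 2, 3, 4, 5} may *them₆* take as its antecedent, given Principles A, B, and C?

{1, 2, 3, 5}

*them* is a pronoun, so Principle B applies: it must be free in its binding domain.
Binding domain of *them₆*: the embedded TP, whose subject is the pilots₄.
*the directors₁* c-commands the pronoun but from outside its binding domain, and is not c-commanded by it → coindexation permitted.
*the lawyers₂* c-commands the pronoun but from outside its binding domain, and is not c-commanded by it → coindexation permitted.
*the dancers₃* c-commands the pronoun but from outside its binding domain, and is not c-commanded by it → coindexation permitted.
*the pilots₄* c-commands the pronoun within its binding domain → coindexation would violate Principle B.
*the jurors₅* and the pronoun do not c-command one another → neither Principle B nor Principle C is at stake; coindexation permitted.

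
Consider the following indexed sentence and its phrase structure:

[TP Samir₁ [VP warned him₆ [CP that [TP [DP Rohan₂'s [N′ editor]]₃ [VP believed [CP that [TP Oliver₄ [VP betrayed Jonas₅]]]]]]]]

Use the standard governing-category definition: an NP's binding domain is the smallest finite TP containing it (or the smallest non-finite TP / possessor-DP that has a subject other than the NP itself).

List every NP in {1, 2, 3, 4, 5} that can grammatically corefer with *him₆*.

*him* is a pronoun, so Principle B applies: it must be free in its binding domain.
Binding domain of *him₆*: the matrix TP, whose subject is Samir₁.
*Samir₁* c-commands the pronoun within its binding domain → coindexation would violate Principle B.
*Rohan₂*: the pronoun c-commands this R-expression → coindexation would violate Principle C on *Rohan₂*.
*[Rohan₂'s editor]₃*: the pronoun c-commands this R-expression → coindexation would violate Principle C on *[Rohan₂'s editor]₃*.
*Oliver₄*: the pronoun c-commands this R-expression → coindexation would violate Principle C on *Oliver₄*.
*Jonas₅*: the pronoun c-commands this R-expression → coindexation would violate Principle C on *Jonas₅*.

none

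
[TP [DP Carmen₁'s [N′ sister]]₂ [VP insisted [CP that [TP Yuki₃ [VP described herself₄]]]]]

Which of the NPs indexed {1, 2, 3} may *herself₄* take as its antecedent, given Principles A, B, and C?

*herself* is an anaphor, so Principle A applies: it must be bound in its binding domain.
Binding domain of *herself₄*: the embedded TP, whose subject is Yuki₃.
*Carmen₁* does not c-command the anaphor → cannot bind it.
*[Carmen₁'s sister]₂* c-commands the anaphor but is outside its binding domain → cannot satisfy Principle A.
*Yuki₃* c-commands the anaphor within its binding domain → licit binder.

{3}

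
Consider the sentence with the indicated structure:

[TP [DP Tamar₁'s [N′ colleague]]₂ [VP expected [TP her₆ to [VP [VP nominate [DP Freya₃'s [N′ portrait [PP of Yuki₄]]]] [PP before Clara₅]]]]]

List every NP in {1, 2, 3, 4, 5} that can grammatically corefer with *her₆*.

{1}

*her* is a pronoun, so Principle B applies: it must be free in its binding domain.
Binding domain of *her₆*: the matrix TP, whose subject is [Tamar₁'s colleague]₂.
*Tamar₁* and the pronoun do not c-command one another → neither Principle B nor Principle C is at stake; coindexation permitted.
*[Tamar₁'s colleague]₂* c-commands the pronoun within its binding domain → coindexation would violate Principle B.
*Freya₃*: the pronoun c-commands this R-expression → coindexation would violate Principle C on *Freya₃*.
*Yuki₄*: the pronoun c-commands this R-expression → coindexation would violate Principle C on *Yuki₄*.
*Clara₅*: the pronoun c-commands this R-expression → coindexation would violate Principle C on *Clara₅*.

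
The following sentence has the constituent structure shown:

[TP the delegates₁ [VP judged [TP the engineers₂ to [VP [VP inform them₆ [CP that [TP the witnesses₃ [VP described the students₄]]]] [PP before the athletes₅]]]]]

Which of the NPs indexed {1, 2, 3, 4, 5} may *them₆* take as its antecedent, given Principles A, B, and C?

{1, 5}

*them* is a pronoun, so Principle B applies: it must be free in its binding domain.
Binding domain of *them₆*: the embedded TP, whose subject is the engineers₂.
*the delegates₁* c-commands the pronoun but from outside its binding domain, and is not c-commanded by it → coindexation permitted.
*the engineers₂* c-commands the pronoun within its binding domain → coindexation would violate Principle B.
*the witnesses₃*: the pronoun c-commands this R-expression → coindexation would violate Principle C on *the witnesses₃*.
*the students₄*: the pronoun c-commands this R-expression → coindexation would violate Principle C on *the students₄*.
*the athletes₅* and the pronoun do not c-command one another → neither Principle B nor Principle C is at stake; coindexation permitted.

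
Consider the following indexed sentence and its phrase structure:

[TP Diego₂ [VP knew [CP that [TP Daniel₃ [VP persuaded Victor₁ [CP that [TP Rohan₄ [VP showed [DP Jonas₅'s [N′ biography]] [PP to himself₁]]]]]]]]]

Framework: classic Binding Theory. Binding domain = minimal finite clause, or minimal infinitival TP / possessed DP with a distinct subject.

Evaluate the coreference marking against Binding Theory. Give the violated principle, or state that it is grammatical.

The two coindexed NPs are *Victor₁* and *himself₁*.
*himself₁* is an anaphor. Principle A requires it to be bound within its binding domain — the embedded TP, whose subject is Rohan₄.
Within that domain it is c-commanded by *Rohan₄*, which does not share its index.
*Victor₁* does c-command the anaphor, but from outside its binding domain.
The anaphor is unbound in its domain → Principle A violation.

Principle A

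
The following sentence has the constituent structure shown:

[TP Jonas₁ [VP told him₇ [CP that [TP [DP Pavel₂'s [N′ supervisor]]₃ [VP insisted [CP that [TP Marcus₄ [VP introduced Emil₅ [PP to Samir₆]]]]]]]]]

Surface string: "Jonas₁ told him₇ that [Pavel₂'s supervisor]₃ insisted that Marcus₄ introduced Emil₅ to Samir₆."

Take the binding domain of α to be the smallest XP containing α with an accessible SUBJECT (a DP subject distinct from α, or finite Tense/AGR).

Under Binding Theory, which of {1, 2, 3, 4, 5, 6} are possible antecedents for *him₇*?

*him* is a pronoun, so Principle B applies: it must be free in its binding domain.
Binding domain of *him₇*: the matrix TP, whose subject is Jonas₁.
*Jonas₁* c-commands the pronoun within its binding domain → coindexation would violate Principle B.
*Pavel₂*: the pronoun c-commands this R-expression → coindexation would violate Principle C on *Pavel₂*.
*[Pavel₂'s supervisor]₃*: the pronoun c-commands this R-expression → coindexation would violate Principle C on *[Pavel₂'s supervisor]₃*.
*Marcus₄*: the pronoun c-commands this R-expression → coindexation would violate Principle C on *Marcus₄*.
*Emil₅*: the pronoun c-commands this R-expression → coindexation would violate Principle C on *Emil₅*.
*Samir₆*: the pronoun c-commands this R-expression → coindexation would violate Principle C on *Samir₆*.

none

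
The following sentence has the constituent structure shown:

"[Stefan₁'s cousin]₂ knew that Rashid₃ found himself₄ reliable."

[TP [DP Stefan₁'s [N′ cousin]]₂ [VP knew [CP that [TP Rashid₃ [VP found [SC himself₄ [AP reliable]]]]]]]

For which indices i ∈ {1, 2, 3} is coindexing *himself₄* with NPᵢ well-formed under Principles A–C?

*himself* is an anaphor, so Principle A applies: it must be bound in its binding domain.
Binding domain of *himself₄*: the embedded TP, whose subject is Rashid₃.
*Stefan₁* does not c-command the anaphor → cannot bind it.
*[Stefan₁'s cousin]₂* c-commands the anaphor but is outside its binding domain → cannot satisfy Principle A.
*Rashid₃* c-commands the anaphor within its binding domain → licit binder.

{3}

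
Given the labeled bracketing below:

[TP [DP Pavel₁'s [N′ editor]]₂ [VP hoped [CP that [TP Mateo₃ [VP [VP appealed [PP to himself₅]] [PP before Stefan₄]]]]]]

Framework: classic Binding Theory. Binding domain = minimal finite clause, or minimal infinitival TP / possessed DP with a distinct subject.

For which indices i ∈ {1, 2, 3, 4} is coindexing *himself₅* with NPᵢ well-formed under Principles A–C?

*himself* is an anaphor, so Principle A applies: it must be bound in its binding domain.
Binding domain of *himself₅*: the embedded TP, whose subject is Mateo₃.
*Pavel₁* does not c-command the anaphor → cannot bind it.
*[Pavel₁'s editor]₂* c-commands the anaphor but is outside its binding domain → cannot satisfy Principle A.
*Mateo₃* c-commands the anaphor within its binding domain → licit binder.
*Stefan₄* does not c-command the anaphor → cannot bind it.

{3}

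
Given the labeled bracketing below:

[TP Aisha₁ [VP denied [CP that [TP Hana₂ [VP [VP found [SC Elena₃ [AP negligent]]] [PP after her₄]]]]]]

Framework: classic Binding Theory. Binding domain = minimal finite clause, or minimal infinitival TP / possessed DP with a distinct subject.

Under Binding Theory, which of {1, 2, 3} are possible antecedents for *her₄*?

*her* is a pronoun, so Principle B applies: it must be free in its binding domain.
Binding domain of *her₄*: the embedded TP, whose subject is Hana₂.
*Aisha₁* c-commands the pronoun but from outside its binding domain, and is not c-commanded by it → coindexation permitted.
*Hana₂* c-commands the pronoun within its binding domain → coindexation would violate Principle B.
*Elena₃* and the pronoun do not c-command one another → neither Principle B nor Principle C is at stake; coindexation permitted.

{1, 3}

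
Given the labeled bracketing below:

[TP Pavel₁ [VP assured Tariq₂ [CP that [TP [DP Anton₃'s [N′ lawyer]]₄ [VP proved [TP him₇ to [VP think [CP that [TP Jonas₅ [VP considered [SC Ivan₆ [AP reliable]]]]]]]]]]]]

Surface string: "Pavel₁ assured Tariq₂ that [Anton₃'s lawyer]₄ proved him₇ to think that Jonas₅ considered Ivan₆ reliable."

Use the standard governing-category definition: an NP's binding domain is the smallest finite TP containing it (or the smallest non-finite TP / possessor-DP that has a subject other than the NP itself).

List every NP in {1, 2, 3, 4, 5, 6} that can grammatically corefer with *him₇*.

{1, 2, 3}

*him* is a pronoun, so Principle B applies: it must be free in its binding domain.
Binding domain of *him₇*: the embedded TP, whose subject is [Anton₃'s lawyer]₄.
*Pavel₁* c-commands the pronoun but from outside its binding domain, and is not c-commanded by it → coindexation permitted.
*Tariq₂* c-commands the pronoun but from outside its binding domain, and is not c-commanded by it → coindexation permitted.
*Anton₃* and the pronoun do not c-command one another → neither Principle B nor Principle C is at stake; coindexation permitted.
*[Anton₃'s lawyer]₄* c-commands the pronoun within its binding domain → coindexation would violate Principle B.
*Jonas₅*: the pronoun c-commands this R-expression → coindexation would violate Principle C on *Jonas₅*.
*Ivan₆*: the pronoun c-commands this R-expression → coindexation would violate Principle C on *Ivan₆*.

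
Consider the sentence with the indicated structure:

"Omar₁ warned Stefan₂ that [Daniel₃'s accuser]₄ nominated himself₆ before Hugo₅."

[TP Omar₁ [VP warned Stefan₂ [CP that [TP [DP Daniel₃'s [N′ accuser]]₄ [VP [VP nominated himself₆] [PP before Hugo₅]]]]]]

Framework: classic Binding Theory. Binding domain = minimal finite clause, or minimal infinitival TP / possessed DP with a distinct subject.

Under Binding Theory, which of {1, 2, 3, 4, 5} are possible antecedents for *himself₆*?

{4}

*himself* is an anaphor, so Principle A applies: it must be bound in its binding domain.
Binding domain of *himself₆*: the embedded TP, whose subject is [Daniel₃'s accuser]₄.
*Omar₁* c-commands the anaphor but is outside its binding domain → cannot satisfy Principle A.
*Stefan₂* c-commands the anaphor but is outside its binding domain → cannot satisfy Principle A.
*Daniel₃* does not c-command the anaphor → cannot bind it.
*[Daniel₃'s accuser]₄* c-commands the anaphor within its binding domain → licit binder.
*Hugo₅* does not c-command the anaphor → cannot bind it.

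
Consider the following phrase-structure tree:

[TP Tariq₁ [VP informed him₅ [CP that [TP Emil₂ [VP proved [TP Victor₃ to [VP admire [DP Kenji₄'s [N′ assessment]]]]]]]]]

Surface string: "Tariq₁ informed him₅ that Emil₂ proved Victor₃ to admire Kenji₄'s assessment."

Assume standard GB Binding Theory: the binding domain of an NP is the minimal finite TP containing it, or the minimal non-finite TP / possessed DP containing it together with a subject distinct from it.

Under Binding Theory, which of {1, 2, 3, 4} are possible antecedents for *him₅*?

none

*him* is a pronoun, so Principle B applies: it must be free in its binding domain.
Binding domain of *him₅*: the matrix TP, whose subject is Tariq₁.
*Tariq₁* c-commands the pronoun within its binding domain → coindexation would violate Principle B.
*Emil₂*: the pronoun c-commands this R-expression → coindexation would violate Principle C on *Emil₂*.
*Victor₃*: the pronoun c-commands this R-expression → coindexation would violate Principle C on *Victor₃*.
*Kenji₄*: the pronoun c-commands this R-expression → coindexation would violate Principle C on *Kenji₄*.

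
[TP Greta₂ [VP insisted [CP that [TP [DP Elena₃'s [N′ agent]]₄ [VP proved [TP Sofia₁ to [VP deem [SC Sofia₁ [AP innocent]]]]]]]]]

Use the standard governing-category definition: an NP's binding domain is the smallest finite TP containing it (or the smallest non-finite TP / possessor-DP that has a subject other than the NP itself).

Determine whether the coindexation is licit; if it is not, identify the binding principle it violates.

The two coindexed NPs are *Sofia₁* (the higher occurrence) and *Sofia₁* (the lower occurrence).
*Sofia₁* (the lower occurrence) is an R-expression. Principle C requires it to be free everywhere.
*Sofia₁* (the higher occurrence) c-commands it and carries the same index.
The R-expression is bound → Principle C violation.

Principle C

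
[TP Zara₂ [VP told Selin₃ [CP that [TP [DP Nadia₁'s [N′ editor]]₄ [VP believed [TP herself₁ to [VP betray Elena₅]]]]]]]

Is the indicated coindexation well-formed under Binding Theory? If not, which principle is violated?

The two coindexed NPs are *Nadia₁* and *herself₁*.
*herself₁* is an anaphor. Principle A requires it to be bound within its binding domain — the embedded TP, whose subject is [Nadia₁'s editor]₄.
Within that domain it is c-commanded by *[Nadia₁'s editor]₄*, which does not share its index.
*Nadia₁* does not c-command the anaphor at all.
The anaphor is unbound in its domain → Principle A violation.

Principle A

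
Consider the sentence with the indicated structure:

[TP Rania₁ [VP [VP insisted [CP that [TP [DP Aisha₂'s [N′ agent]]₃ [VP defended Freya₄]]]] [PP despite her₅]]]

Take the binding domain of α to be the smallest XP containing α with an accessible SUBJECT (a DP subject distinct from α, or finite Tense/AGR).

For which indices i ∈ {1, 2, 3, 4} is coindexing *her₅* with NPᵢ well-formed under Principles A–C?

*her* is a pronoun, so Principle B applies: it must be free in its binding domain.
Binding domain of *her₅*: the matrix TP, whose subject is Rania₁.
*Rania₁* c-commands the pronoun within its binding domain → coindexation would violate Principle B.
*Aisha₂* and the pronoun do not c-command one another → neither Principle B nor Principle C is at stake; coindexation permitted.
*[Aisha₂'s agent]₃* and the pronoun do not c-command one another → neither Principle B nor Principle C is at stake; coindexation permitted.
*Freya₄* and the pronoun do not c-command one another → neither Principle B nor Principle C is at stake; coindexation permitted.

{2, 3, 4}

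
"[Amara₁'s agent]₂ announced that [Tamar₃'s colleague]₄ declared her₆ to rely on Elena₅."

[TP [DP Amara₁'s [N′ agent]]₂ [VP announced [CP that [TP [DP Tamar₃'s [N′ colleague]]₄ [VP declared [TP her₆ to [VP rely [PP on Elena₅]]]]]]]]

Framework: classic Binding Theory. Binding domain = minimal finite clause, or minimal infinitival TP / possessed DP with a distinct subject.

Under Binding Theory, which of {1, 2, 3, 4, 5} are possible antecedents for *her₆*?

*her* is a pronoun, so Principle B applies: it must be free in its binding domain.
Binding domain of *her₆*: the embedded TP, whose subject is [Tamar₃'s colleague]₄.
*Amara₁* and the pronoun do not c-command one another → neither Principle B nor Principle C is at stake; coindexation permitted.
*[Amara₁'s agent]₂* c-commands the pronoun but from outside its binding domain, and is not c-commanded by it → coindexation permitted.
*Tamar₃* and the pronoun do not c-command one another → neither Principle B nor Principle C is at stake; coindexation permitted.
*[Tamar₃'s colleague]₄* c-commands the pronoun within its binding domain → coindexation would violate Principle B.
*Elena₅*: the pronoun c-commands this R-expression → coindexation would violate Principle C on *Elena₅*.

{1, 2, 3}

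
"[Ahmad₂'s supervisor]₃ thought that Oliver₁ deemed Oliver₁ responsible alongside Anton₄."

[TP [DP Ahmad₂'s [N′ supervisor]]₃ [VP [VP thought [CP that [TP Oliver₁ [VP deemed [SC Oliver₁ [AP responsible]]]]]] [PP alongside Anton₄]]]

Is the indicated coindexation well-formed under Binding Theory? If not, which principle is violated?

The two coindexed NPs are *Oliver₁* (the higher occurrence) and *Oliver₁* (the lower occurrence).
*Oliver₁* (the lower occurrence) is an R-expression. Principle C requires it to be free everywhere.
*Oliver₁* (the higher occurrence) c-commands it and carries the same index.
The R-expression is bound → Principle C violation.

Principle C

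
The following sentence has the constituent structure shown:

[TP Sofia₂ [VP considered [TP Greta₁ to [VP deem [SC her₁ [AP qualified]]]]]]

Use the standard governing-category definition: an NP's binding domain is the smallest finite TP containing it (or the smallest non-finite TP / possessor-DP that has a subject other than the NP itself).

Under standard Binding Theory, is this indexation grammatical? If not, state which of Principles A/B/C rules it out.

Principle B

The two coindexed NPs are *Greta₁* and *her₁*.
*her₁* is a pronoun. Its binding domain is the embedded TP, whose subject is Greta₁.
*Greta₁* c-commands it within that domain and carries the same index.
The pronoun is locally bound → Principle B violation.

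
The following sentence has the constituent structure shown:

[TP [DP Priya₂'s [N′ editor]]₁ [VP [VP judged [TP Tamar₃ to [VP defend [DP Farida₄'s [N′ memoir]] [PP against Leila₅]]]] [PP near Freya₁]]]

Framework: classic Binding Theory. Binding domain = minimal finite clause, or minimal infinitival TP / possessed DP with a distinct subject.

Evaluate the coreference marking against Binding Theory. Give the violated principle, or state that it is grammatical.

Principle C

The two coindexed NPs are *[Priya₂'s editor]₁* and *Freya₁*.
*Freya₁* is an R-expression. Principle C requires it to be free everywhere.
*[Priya₂'s editor]₁* c-commands it and carries the same index.
The R-expression is bound → Principle C violation.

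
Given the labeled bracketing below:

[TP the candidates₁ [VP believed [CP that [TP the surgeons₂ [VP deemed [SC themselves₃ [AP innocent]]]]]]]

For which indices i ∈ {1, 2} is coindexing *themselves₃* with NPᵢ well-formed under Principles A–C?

{2}

*themselves* is an anaphor, so Principle A applies: it must be bound in its binding domain.
Binding domain of *themselves₃*: the embedded TP, whose subject is the surgeons₂.
*the candidates₁* c-commands the anaphor but is outside its binding domain → cannot satisfy Principle A.
*the surgeons₂* c-commands the anaphor within its binding domain → licit binder.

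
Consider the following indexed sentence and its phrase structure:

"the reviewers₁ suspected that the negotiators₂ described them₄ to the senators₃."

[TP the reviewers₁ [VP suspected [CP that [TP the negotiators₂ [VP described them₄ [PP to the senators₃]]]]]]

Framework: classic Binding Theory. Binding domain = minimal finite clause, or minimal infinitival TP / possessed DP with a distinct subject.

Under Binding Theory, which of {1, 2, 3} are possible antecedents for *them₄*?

*them* is a pronoun, so Principle B applies: it must be free in its binding domain.
Binding domain of *them₄*: the embedded TP, whose subject is the negotiators₂.
*the reviewers₁* c-commands the pronoun but from outside its binding domain, and is not c-commanded by it → coindexation permitted.
*the negotiators₂* c-commands the pronoun within its binding domain → coindexation would violate Principle B.
*the senators₃*: the pronoun c-commands this R-expression → coindexation would violate Principle C on *the senators₃*.

{1}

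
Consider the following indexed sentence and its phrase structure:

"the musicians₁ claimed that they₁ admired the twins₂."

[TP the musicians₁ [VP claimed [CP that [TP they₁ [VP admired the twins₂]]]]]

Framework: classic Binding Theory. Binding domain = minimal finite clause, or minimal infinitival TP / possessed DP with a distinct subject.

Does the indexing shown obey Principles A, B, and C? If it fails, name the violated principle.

The two coindexed NPs are *the musicians₁* and *they₁*.
*they₁* is a pronoun; nothing c-commands it within its binding domain (the embedded TP.), so Principle B holds trivially.
*the musicians₁* is an R-expression; *they₁* does not c-command it, and no other NP shares its index, so Principle C is satisfied.
All principles are respected.

grammatical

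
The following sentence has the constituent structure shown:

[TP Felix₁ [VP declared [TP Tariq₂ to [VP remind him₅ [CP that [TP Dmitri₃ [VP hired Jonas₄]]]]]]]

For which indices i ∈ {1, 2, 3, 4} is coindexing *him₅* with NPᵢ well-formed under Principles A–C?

*him* is a pronoun, so Principle B applies: it must be free in its binding domain.
Binding domain of *him₅*: the embedded TP, whose subject is Tariq₂.
*Felix₁* c-commands the pronoun but from outside its binding domain, and is not c-commanded by it → coindexation permitted.
*Tariq₂* c-commands the pronoun within its binding domain → coindexation would violate Principle B.
*Dmitri₃*: the pronoun c-commands this R-expression → coindexation would violate Principle C on *Dmitri₃*.
*Jonas₄*: the pronoun c-commands this R-expression → coindexation would violate Principle C on *Jonas₄*.

{1}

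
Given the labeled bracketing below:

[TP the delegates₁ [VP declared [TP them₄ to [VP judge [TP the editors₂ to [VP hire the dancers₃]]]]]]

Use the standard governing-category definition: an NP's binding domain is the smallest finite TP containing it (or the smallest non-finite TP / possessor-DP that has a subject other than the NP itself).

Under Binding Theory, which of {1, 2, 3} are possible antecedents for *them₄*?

none

*them* is a pronoun, so Principle B applies: it must be free in its binding domain.
Binding domain of *them₄*: the matrix TP, whose subject is the delegates₁.
*the delegates₁* c-commands the pronoun within its binding domain → coindexation would violate Principle B.
*the editors₂*: the pronoun c-commands this R-expression → coindexation would violate Principle C on *the editors₂*.
*the dancers₃*: the pronoun c-commands this R-expression → coindexation would violate Principle C on *the dancers₃*.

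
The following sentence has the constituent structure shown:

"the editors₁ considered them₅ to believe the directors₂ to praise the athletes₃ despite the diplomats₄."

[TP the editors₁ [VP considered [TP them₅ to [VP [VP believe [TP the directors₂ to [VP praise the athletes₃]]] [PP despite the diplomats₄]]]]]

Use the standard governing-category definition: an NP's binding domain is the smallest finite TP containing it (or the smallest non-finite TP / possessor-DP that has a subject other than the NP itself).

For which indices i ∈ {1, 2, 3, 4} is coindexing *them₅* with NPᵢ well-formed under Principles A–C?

*them* is a pronoun, so Principle B applies: it must be free in its binding domain.
Binding domain of *them₅*: the matrix TP, whose subject is the editors₁.
*the editors₁* c-commands the pronoun within its binding domain → coindexation would violate Principle B.
*the directors₂*: the pronoun c-commands this R-expression → coindexation would violate Principle C on *the directors₂*.
*the athletes₃*: the pronoun c-commands this R-expression → coindexation would violate Principle C on *the athletes₃*.
*the diplomats₄*: the pronoun c-commands this R-expression → coindexation would violate Principle C on *the diplomats₄*.

none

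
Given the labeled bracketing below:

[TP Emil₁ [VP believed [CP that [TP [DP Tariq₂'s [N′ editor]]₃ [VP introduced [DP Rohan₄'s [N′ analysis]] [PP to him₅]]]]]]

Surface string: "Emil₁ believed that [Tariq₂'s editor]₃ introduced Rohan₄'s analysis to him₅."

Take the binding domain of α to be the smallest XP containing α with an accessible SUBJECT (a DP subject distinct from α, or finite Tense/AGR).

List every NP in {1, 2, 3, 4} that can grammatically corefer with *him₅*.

{1, 2, 4}

*him* is a pronoun, so Principle B applies: it must be free in its binding domain.
Binding domain of *him₅*: the embedded TP, whose subject is [Tariq₂'s editor]₃.
*Emil₁* c-commands the pronoun but from outside its binding domain, and is not c-commanded by it → coindexation permitted.
*Tariq₂* and the pronoun do not c-command one another → neither Principle B nor Principle C is at stake; coindexation permitted.
*[Tariq₂'s editor]₃* c-commands the pronoun within its binding domain → coindexation would violate Principle B.
*Rohan₄* and the pronoun do not c-command one another → neither Principle B nor Principle C is at stake; coindexation permitted.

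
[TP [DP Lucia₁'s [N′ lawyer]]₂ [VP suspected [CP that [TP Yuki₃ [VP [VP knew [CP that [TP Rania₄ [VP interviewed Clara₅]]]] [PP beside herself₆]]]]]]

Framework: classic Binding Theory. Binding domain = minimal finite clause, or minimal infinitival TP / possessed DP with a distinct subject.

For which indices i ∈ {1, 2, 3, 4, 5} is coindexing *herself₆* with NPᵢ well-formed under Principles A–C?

*herself* is an anaphor, so Principle A applies: it must be bound in its binding domain.
Binding domain of *herself₆*: the embedded TP, whose subject is Yuki₃.
*Lucia₁* does not c-command the anaphor → cannot bind it.
*[Lucia₁'s lawyer]₂* c-commands the anaphor but is outside its binding domain → cannot satisfy Principle A.
*Yuki₃* c-commands the anaphor within its binding domain → licit binder.
*Rania₄* does not c-command the anaphor → cannot bind it.
*Clara₅* does not c-command the anaphor → cannot bind it.

{3}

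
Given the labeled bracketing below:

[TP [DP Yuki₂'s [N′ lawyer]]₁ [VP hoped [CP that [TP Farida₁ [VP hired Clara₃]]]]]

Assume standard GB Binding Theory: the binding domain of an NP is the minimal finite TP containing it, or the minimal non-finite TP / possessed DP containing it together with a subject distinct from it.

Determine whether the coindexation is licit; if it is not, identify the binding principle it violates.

The two coindexed NPs are *[Yuki₂'s lawyer]₁* and *Farida₁*.
*Farida₁* is an R-expression. Principle C requires it to be free everywhere.
*[Yuki₂'s lawyer]₁* c-commands it and carries the same index.
The R-expression is bound → Principle C violation.

Principle C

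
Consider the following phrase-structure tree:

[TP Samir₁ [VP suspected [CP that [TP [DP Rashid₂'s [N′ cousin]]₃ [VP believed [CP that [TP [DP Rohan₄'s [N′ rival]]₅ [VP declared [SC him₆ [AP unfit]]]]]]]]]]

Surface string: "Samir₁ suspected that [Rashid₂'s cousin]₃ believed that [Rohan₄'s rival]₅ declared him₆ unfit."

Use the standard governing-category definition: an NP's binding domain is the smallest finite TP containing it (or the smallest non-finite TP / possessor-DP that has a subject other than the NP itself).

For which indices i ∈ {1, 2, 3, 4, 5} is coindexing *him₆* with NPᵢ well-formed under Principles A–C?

*him* is a pronoun, so Principle B applies: it must be free in its binding domain.
Binding domain of *him₆*: the embedded TP, whose subject is [Rohan₄'s rival]₅.
*Samir₁* c-commands the pronoun but from outside its binding domain, and is not c-commanded by it → coindexation permitted.
*Rashid₂* and the pronoun do not c-command one another → neither Principle B nor Principle C is at stake; coindexation permitted.
*[Rashid₂'s cousin]₃* c-commands the pronoun but from outside its binding domain, and is not c-commanded by it → coindexation permitted.
*Rohan₄* and the pronoun do not c-command one another → neither Principle B nor Principle C is at stake; coindexation permitted.
*[Rohan₄'s rival]₅* c-commands the pronoun within its binding domain → coindexation would violate Principle B.

{1, 2, 3, 4}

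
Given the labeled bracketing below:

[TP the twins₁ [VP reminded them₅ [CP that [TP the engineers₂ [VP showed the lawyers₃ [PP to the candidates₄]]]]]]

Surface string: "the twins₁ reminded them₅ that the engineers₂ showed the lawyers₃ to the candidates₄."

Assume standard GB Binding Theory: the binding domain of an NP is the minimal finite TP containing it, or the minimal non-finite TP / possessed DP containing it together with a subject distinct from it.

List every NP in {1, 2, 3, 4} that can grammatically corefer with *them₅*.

*them* is a pronoun, so Principle B applies: it must be free in its binding domain.
Binding domain of *them₅*: the matrix TP, whose subject is the twins₁.
*the twins₁* c-commands the pronoun within its binding domain → coindexation would violate Principle B.
*the engineers₂*: the pronoun c-commands this R-expression → coindexation would violate Principle C on *the engineers₂*.
*the lawyers₃*: the pronoun c-commands this R-expression → coindexation would violate Principle C on *the lawyers₃*.
*the candidates₄*: the pronoun c-commands this R-expression → coindexation would violate Principle C on *the candidates₄*.

none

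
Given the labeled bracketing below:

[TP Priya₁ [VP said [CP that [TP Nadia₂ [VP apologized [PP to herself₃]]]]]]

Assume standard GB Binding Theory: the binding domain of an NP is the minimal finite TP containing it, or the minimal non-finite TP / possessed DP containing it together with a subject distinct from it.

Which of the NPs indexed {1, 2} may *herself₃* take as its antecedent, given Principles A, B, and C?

*herself* is an anaphor, so Principle A applies: it must be bound in its binding domain.
Binding domain of *herself₃*: the embedded TP, whose subject is Nadia₂.
*Priya₁* c-commands the anaphor but is outside its binding domain → cannot satisfy Principle A.
*Nadia₂* c-commands the anaphor within its binding domain → licit binder.

{2}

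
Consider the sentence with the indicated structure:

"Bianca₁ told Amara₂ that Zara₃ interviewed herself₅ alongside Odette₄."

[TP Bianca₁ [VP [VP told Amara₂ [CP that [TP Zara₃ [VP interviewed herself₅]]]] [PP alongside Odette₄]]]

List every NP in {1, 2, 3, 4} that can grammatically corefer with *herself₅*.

{3}

*herself* is an anaphor, so Principle A applies: it must be bound in its binding domain.
Binding domain of *herself₅*: the embedded TP, whose subject is Zara₃.
*Bianca₁* c-commands the anaphor but is outside its binding domain → cannot satisfy Principle A.
*Amara₂* c-commands the anaphor but is outside its binding domain → cannot satisfy Principle A.
*Zara₃* c-commands the anaphor within its binding domain → licit binder.
*Odette₄* does not c-command the anaphor → cannot bind it.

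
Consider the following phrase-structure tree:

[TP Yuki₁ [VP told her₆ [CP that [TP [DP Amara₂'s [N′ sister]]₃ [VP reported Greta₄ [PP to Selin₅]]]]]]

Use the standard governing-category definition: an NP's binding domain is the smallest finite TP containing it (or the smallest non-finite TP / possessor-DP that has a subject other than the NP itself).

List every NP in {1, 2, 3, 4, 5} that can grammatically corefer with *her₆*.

none

*her* is a pronoun, so Principle B applies: it must be free in its binding domain.
Binding domain of *her₆*: the matrix TP, whose subject is Yuki₁.
*Yuki₁* c-commands the pronoun within its binding domain → coindexation would violate Principle B.
*Amara₂*: the pronoun c-commands this R-expression → coindexation would violate Principle C on *Amara₂*.
*[Amara₂'s sister]₃*: the pronoun c-commands this R-expression → coindexation would violate Principle C on *[Amara₂'s sister]₃*.
*Greta₄*: the pronoun c-commands this R-expression → coindexation would violate Principle C on *Greta₄*.
*Selin₅*: the pronoun c-commands this R-expression → coindexation would violate Principle C on *Selin₅*.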